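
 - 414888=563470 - 978358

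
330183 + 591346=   921529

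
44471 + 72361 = 116832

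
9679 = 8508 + 1171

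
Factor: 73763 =17^1*4339^1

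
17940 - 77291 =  - 59351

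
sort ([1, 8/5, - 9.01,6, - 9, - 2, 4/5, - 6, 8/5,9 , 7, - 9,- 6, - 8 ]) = [ -9.01, - 9 , - 9,-8,  -  6, - 6 ,  -  2,4/5,1,8/5,  8/5,6,7,9] 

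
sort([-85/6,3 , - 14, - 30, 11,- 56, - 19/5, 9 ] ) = [-56, - 30,-85/6 , - 14, - 19/5 , 3 , 9, 11] 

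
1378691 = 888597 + 490094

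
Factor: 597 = 3^1*199^1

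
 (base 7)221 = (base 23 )4L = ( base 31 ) 3k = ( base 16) 71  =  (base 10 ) 113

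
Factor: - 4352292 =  - 2^2* 3^4*7^1*19^1*101^1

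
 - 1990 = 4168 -6158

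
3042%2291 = 751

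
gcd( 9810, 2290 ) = 10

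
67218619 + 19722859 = 86941478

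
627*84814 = 53178378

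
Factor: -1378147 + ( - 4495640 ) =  - 3^2 * 31^1*37^1*569^1 = - 5873787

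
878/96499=878/96499 = 0.01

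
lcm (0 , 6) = 0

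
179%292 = 179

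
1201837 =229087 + 972750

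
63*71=4473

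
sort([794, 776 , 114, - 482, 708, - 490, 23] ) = [ - 490, - 482, 23,114, 708, 776,  794 ] 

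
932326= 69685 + 862641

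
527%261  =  5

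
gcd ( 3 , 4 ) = 1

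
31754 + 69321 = 101075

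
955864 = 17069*56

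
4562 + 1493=6055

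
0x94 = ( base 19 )7f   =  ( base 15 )9d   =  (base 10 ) 148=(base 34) 4C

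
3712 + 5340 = 9052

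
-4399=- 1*4399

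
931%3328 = 931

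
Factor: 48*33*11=2^4*3^2*11^2  =  17424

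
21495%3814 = 2425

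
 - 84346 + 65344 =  -19002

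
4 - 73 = - 69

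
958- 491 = 467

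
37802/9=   4200 + 2/9 = 4200.22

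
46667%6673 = 6629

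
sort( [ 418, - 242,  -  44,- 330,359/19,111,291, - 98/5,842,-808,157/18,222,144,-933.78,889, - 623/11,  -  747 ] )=[ - 933.78, - 808, - 747, - 330, - 242, -623/11,-44, - 98/5,157/18, 359/19,111,144, 222,291, 418, 842,889]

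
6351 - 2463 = 3888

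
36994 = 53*698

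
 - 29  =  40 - 69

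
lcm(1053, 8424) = 8424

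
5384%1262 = 336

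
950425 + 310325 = 1260750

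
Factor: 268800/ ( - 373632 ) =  - 2^2 * 5^2*139^( - 1 ) = - 100/139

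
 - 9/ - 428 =9/428 = 0.02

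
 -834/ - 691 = 834/691  =  1.21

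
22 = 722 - 700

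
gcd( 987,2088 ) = 3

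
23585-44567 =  - 20982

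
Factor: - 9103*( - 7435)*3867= 3^1*5^1*1289^1*1487^1 * 9103^1 = 261721672935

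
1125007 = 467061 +657946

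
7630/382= 3815/191 = 19.97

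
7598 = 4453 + 3145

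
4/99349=4/99349  =  0.00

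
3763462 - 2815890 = 947572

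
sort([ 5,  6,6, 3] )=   [ 3,5, 6,6] 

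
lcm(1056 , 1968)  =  43296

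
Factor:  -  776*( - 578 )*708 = 317557824 = 2^6*3^1 * 17^2*59^1*97^1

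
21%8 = 5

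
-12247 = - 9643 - 2604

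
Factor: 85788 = 2^2 * 3^2*2383^1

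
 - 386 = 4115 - 4501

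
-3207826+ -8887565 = -12095391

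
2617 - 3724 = -1107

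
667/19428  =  667/19428 = 0.03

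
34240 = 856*40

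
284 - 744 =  - 460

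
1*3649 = 3649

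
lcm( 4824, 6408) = 429336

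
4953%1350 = 903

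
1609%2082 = 1609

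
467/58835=467/58835 = 0.01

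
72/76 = 18/19 = 0.95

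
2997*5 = 14985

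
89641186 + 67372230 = 157013416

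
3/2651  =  3/2651=0.00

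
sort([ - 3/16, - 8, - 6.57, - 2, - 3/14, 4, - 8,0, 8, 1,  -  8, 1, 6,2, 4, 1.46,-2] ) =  [ - 8, - 8, - 8,-6.57,-2, - 2, - 3/14, - 3/16,0, 1, 1, 1.46,  2, 4,  4, 6,  8]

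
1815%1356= 459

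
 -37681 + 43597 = 5916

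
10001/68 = 147 + 5/68 = 147.07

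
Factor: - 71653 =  - 79^1*907^1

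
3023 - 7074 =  - 4051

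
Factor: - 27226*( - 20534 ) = 559058684 = 2^2*10267^1*13613^1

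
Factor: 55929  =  3^1*103^1*181^1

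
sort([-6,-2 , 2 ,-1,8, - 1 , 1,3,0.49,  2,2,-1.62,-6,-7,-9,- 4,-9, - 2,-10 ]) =[ - 10, - 9,-9 , - 7,-6,-6 , - 4, - 2, - 2, - 1.62,- 1,-1, 0.49, 1, 2,2, 2, 3, 8 ] 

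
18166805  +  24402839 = 42569644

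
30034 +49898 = 79932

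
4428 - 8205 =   -  3777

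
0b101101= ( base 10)45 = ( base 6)113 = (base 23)1M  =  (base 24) 1L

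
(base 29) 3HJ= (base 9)4142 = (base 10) 3035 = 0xbdb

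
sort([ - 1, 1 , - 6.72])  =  [-6.72, - 1,1 ]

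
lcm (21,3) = 21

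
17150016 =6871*2496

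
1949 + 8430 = 10379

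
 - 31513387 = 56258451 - 87771838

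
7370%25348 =7370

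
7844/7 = 1120+ 4/7 = 1120.57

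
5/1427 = 5/1427 =0.00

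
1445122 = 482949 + 962173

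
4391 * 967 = 4246097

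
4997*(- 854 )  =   - 4267438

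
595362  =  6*99227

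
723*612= 442476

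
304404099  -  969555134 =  - 665151035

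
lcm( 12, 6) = 12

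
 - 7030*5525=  - 38840750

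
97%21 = 13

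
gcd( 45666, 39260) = 2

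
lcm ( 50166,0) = 0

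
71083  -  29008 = 42075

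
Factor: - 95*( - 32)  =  2^5*5^1 * 19^1 = 3040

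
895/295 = 179/59=3.03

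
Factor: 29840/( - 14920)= - 2 = - 2^1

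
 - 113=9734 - 9847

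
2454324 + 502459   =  2956783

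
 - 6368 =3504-9872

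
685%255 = 175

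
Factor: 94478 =2^1*97^1*487^1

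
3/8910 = 1/2970 = 0.00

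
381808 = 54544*7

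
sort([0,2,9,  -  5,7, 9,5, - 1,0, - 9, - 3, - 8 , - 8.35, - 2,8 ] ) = [ - 9, - 8.35, - 8, - 5,-3, - 2, - 1,0,0,2, 5,7, 8, 9,9 ] 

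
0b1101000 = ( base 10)104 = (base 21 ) 4k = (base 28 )3k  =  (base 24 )48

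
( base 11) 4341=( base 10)5732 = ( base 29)6NJ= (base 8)13144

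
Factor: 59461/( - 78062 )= - 2^( - 1 )*23^( - 1)*97^1*613^1*1697^( - 1)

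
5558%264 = 14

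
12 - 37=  - 25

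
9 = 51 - 42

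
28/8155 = 4/1165=0.00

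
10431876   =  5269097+5162779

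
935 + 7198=8133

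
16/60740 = 4/15185 = 0.00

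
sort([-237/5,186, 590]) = [ - 237/5 , 186, 590]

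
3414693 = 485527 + 2929166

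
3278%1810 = 1468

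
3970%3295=675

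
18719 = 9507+9212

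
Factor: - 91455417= - 3^2*19^1*534827^1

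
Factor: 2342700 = 2^2 *3^2*5^2*19^1*137^1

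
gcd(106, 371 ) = 53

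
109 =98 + 11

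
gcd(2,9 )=1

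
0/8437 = 0 =0.00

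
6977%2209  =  350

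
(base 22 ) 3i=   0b1010100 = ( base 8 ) 124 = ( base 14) 60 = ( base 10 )84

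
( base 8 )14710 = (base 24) bb0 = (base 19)i57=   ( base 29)7oh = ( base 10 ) 6600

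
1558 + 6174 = 7732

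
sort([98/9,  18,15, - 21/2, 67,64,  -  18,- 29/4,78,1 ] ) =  [-18,-21/2, - 29/4 , 1,98/9,15, 18, 64, 67,78 ] 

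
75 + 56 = 131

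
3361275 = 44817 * 75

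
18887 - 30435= - 11548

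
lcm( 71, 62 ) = 4402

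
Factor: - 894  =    -  2^1*3^1*149^1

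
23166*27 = 625482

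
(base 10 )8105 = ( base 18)1705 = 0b1111110101001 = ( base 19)138b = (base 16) 1fa9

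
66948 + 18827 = 85775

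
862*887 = 764594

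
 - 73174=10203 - 83377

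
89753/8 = 89753/8 =11219.12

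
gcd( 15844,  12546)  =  34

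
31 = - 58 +89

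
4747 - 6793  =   - 2046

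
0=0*3718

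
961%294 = 79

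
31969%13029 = 5911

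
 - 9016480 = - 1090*8272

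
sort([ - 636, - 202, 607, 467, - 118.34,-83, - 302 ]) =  [ - 636, - 302,-202,  -  118.34, -83,467, 607] 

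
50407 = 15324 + 35083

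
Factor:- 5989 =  - 53^1*113^1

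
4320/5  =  864 = 864.00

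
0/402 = 0 =0.00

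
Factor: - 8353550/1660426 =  - 4176775/830213=- 5^2*107^(-1)*7759^( - 1)*167071^1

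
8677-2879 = 5798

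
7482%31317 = 7482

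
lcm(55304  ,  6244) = 387128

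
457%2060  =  457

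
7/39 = 7/39 = 0.18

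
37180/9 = 37180/9 = 4131.11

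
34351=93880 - 59529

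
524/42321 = 524/42321 = 0.01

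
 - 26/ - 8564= 13/4282= 0.00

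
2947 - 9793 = -6846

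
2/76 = 1/38 = 0.03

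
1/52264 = 1/52264 = 0.00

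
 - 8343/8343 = -1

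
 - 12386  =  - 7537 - 4849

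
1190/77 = 170/11 = 15.45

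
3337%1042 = 211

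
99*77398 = 7662402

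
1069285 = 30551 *35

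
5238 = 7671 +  - 2433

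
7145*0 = 0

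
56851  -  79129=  - 22278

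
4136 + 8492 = 12628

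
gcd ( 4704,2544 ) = 48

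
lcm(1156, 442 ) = 15028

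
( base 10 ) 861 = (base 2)1101011101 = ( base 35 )ol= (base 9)1156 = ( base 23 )1EA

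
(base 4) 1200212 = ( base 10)6182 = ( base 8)14046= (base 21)E08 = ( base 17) 146b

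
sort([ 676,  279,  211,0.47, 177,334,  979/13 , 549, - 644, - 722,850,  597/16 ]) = [ - 722, - 644, 0.47,597/16,979/13,177,211, 279, 334, 549 , 676 , 850]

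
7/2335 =7/2335 = 0.00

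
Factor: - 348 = - 2^2*3^1*29^1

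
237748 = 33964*7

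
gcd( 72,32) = 8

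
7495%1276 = 1115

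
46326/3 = 15442=15442.00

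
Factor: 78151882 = 2^1 * 47^1*67^1*12409^1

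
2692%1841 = 851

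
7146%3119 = 908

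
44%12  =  8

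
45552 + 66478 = 112030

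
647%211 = 14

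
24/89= 24/89=0.27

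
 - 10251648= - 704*14562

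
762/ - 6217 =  - 762/6217 = -0.12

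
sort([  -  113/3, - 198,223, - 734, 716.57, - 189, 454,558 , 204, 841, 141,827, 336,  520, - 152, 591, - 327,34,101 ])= [ - 734, - 327, - 198, - 189, - 152,-113/3,34,101, 141, 204,223,336 , 454,520, 558,591, 716.57, 827, 841] 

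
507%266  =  241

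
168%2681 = 168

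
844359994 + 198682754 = 1043042748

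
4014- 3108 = 906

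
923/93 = 923/93=9.92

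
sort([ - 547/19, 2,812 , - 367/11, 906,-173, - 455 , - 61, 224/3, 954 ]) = [ - 455 , - 173, - 61, - 367/11, - 547/19 , 2, 224/3,812, 906, 954]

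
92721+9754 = 102475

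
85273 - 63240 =22033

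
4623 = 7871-3248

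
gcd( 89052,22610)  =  2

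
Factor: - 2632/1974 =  - 2^2 * 3^( - 1 ) = - 4/3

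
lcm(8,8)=8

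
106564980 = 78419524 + 28145456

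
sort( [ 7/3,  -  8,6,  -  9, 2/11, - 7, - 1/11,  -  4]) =[  -  9, - 8, - 7,- 4, - 1/11,2/11, 7/3,  6] 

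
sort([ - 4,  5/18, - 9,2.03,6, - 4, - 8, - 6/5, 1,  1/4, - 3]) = [ - 9, - 8, - 4,  -  4, - 3,-6/5,1/4,5/18,1,2.03, 6]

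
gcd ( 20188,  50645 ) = 7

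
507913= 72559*7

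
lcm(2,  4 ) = 4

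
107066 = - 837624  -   - 944690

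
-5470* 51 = - 278970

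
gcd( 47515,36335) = 2795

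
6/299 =6/299= 0.02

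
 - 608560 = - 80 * 7607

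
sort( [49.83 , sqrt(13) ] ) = [sqrt( 13), 49.83]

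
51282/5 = 51282/5 = 10256.40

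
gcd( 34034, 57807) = 1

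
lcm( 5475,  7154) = 536550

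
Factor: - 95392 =-2^5*11^1*271^1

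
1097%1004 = 93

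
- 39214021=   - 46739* 839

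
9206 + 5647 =14853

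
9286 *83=770738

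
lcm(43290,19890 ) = 735930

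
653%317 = 19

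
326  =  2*163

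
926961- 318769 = 608192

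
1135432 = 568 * 1999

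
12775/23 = 12775/23 = 555.43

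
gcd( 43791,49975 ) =1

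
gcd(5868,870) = 6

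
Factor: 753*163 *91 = 11169249  =  3^1*7^1* 13^1 * 163^1*251^1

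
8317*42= 349314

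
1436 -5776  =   - 4340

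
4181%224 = 149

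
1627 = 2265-638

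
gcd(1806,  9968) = 14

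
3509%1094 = 227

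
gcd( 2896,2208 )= 16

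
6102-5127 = 975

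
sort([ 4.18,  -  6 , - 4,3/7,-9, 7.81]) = [ - 9, - 6, - 4,  3/7, 4.18, 7.81 ]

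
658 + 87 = 745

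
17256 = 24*719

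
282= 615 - 333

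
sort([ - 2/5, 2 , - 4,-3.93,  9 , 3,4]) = [ - 4, - 3.93, - 2/5,2,3,4,9] 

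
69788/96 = 726 +23/24 = 726.96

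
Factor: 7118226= 2^1*3^3*193^1*683^1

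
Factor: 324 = 2^2*3^4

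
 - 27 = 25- 52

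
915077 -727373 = 187704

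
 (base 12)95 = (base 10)113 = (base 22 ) 53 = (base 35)38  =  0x71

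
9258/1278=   1543/213 = 7.24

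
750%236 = 42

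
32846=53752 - 20906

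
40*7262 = 290480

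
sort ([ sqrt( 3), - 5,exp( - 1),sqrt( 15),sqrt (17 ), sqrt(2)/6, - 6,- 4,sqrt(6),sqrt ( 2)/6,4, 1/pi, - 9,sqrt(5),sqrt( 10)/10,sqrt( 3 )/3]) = [ -9, - 6, - 5, - 4,sqrt( 2)/6 , sqrt ( 2)/6,  sqrt( 10)/10,1/pi , exp(-1 ),  sqrt( 3)/3,sqrt(3 ),sqrt( 5), sqrt( 6), sqrt(15),4,sqrt(17)] 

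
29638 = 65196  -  35558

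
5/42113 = 5/42113 = 0.00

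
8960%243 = 212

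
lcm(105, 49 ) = 735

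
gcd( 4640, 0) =4640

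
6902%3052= 798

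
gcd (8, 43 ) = 1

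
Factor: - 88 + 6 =-82  =  - 2^1*41^1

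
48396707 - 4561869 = 43834838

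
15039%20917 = 15039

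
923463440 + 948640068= 1872103508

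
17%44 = 17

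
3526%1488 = 550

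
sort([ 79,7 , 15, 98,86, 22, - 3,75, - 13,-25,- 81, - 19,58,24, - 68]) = [- 81, - 68, - 25, - 19, - 13, - 3,7, 15, 22,24,  58,75, 79, 86, 98 ] 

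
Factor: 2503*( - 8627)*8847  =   - 3^2*983^1*2503^1*8627^1 =-  191036641707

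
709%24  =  13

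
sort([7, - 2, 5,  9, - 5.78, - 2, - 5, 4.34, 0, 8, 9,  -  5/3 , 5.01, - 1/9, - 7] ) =[ -7, - 5.78, - 5,-2, - 2, - 5/3,- 1/9 , 0, 4.34, 5,5.01,7,  8,9, 9] 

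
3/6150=1/2050 = 0.00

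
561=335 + 226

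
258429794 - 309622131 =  - 51192337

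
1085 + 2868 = 3953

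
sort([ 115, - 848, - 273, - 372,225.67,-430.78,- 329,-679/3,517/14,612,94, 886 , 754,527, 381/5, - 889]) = [ - 889, - 848, - 430.78,- 372, - 329, - 273,-679/3,517/14,381/5,94,115,225.67,527  ,  612,754, 886]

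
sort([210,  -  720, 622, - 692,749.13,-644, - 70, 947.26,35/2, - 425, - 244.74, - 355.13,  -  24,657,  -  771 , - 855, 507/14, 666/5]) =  [ - 855 , -771 , - 720, - 692, - 644, - 425, - 355.13, - 244.74, - 70, - 24,35/2,  507/14 , 666/5,210 , 622, 657, 749.13,947.26 ]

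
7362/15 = 490 + 4/5=490.80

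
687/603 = 1 + 28/201 = 1.14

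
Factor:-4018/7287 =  - 2^1*3^( - 1)*7^1*41^1 * 347^( - 1)= - 574/1041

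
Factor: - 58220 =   -  2^2 * 5^1 * 41^1 * 71^1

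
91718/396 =231+11/18 =231.61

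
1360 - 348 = 1012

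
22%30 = 22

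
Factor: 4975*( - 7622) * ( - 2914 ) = 2^2*5^2*31^1*37^1*47^1 * 103^1*199^1 =110497277300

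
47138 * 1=47138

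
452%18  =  2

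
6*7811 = 46866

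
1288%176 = 56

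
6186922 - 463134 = 5723788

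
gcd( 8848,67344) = 16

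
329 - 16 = 313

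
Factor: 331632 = 2^4*3^2 * 7^2*47^1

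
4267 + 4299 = 8566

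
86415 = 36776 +49639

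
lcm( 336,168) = 336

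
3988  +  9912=13900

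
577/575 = 577/575 = 1.00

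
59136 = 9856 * 6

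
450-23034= - 22584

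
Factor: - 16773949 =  - 1163^1 * 14423^1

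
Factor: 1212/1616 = 3/4 = 2^( - 2 )*3^1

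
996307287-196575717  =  799731570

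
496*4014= 1990944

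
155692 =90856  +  64836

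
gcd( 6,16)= 2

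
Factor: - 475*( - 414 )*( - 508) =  - 99898200 = - 2^3*3^2*5^2*19^1*23^1*127^1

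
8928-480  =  8448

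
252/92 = 63/23 = 2.74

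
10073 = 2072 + 8001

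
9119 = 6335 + 2784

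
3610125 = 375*9627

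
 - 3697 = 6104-9801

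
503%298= 205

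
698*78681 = 54919338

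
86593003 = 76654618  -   - 9938385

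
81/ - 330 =-27/110 = - 0.25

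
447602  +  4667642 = 5115244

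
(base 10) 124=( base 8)174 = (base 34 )3m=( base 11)103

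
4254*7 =29778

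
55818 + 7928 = 63746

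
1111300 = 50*22226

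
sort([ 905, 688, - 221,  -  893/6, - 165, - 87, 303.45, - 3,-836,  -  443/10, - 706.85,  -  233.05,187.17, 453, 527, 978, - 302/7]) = [ -836,-706.85,-233.05,-221, -165,  -  893/6,  -  87, - 443/10, - 302/7, - 3,187.17,303.45, 453, 527, 688, 905, 978]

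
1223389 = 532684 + 690705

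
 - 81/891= - 1/11=-0.09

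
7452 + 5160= 12612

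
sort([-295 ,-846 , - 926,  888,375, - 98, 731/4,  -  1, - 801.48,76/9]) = [ - 926,-846, - 801.48, - 295,-98, - 1,76/9, 731/4, 375,888]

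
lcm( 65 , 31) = 2015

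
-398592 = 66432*(-6)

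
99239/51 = 99239/51 = 1945.86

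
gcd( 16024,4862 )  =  2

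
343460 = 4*85865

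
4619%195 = 134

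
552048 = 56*9858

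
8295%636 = 27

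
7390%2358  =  316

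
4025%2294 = 1731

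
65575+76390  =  141965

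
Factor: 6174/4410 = 7/5= 5^( - 1 )*7^1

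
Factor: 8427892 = 2^2 *11^3*1583^1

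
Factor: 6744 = 2^3*3^1*281^1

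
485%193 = 99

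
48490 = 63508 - 15018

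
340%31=30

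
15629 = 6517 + 9112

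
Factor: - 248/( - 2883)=8/93 = 2^3  *3^ ( - 1)*31^( - 1) 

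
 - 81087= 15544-96631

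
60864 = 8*7608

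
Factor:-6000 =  - 2^4 * 3^1*5^3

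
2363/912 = 2 + 539/912 = 2.59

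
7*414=2898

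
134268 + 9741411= 9875679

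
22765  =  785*29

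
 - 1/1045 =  - 1  +  1044/1045 = - 0.00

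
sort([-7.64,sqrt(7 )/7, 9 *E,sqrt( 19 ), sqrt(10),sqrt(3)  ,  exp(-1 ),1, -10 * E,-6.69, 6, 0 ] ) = [ - 10 * E,-7.64, - 6.69, 0,exp(-1), sqrt(7)/7,1,sqrt(3 ),sqrt( 10), sqrt ( 19 ),6,9*E]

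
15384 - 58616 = -43232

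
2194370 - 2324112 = - 129742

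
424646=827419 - 402773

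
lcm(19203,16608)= 614496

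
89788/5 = 17957 +3/5 = 17957.60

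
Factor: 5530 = 2^1*5^1*7^1*79^1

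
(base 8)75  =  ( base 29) 23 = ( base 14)45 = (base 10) 61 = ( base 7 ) 115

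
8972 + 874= 9846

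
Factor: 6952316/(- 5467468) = - 7^2* 23^( - 1 )*67^ ( - 1)*79^1*449^1*887^(-1) =- 1738079/1366867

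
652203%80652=6987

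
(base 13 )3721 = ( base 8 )17171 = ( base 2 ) 1111001111001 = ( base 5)222201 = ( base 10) 7801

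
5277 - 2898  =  2379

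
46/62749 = 46/62749 = 0.00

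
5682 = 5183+499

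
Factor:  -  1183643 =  - 19^1*62297^1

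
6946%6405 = 541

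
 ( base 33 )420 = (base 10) 4422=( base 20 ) B12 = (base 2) 1000101000110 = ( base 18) dbc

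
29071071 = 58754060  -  29682989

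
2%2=0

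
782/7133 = 782/7133 = 0.11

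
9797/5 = 9797/5 = 1959.40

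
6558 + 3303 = 9861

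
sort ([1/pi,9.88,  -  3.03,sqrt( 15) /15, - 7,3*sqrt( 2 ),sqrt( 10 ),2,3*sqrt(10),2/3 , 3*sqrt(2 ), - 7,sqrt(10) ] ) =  [ - 7, - 7,-3.03,sqrt( 15) /15,  1/pi,2/3,2 , sqrt (10), sqrt( 10),3 * sqrt( 2 ) , 3 * sqrt(2),3*sqrt( 10 ) , 9.88 ]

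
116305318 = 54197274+62108044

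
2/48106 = 1/24053 = 0.00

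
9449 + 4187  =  13636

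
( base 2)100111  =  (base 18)23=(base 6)103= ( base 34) 15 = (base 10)39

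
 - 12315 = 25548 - 37863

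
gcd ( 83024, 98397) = 1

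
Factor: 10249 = 37^1*277^1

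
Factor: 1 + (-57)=  -  2^3*7^1 = - 56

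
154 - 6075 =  - 5921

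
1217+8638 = 9855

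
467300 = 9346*50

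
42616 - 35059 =7557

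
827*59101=48876527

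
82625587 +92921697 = 175547284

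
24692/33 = 24692/33 = 748.24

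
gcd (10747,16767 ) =1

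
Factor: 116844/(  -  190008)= - 2^( - 1)*3^( - 1)*29^ ( - 1)*107^1 = -107/174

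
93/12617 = 3/407 = 0.01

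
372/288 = 1+7/24 = 1.29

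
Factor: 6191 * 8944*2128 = 117832262912 = 2^8*7^1 * 13^1*19^1*41^1*43^1*151^1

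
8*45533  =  364264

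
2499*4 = 9996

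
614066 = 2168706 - 1554640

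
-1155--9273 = 8118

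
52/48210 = 26/24105 = 0.00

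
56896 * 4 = 227584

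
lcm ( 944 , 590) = 4720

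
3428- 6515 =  - 3087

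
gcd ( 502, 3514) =502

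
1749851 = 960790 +789061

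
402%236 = 166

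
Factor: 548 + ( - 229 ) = 11^1*29^1 = 319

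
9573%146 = 83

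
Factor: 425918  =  2^1*17^1 * 12527^1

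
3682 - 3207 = 475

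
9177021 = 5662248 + 3514773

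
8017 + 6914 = 14931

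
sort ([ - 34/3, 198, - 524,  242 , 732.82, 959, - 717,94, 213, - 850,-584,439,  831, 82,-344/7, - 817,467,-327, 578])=[ - 850 , - 817, - 717, - 584,- 524, - 327, - 344/7, - 34/3, 82, 94, 198,213, 242, 439, 467,578 , 732.82, 831,  959]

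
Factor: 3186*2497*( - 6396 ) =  - 2^3*3^4*11^1*13^1*41^1*59^1 * 227^1 = -  50883007032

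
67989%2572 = 1117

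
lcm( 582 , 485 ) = 2910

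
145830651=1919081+143911570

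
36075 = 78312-42237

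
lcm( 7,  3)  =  21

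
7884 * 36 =283824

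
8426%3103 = 2220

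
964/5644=241/1411=0.17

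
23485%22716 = 769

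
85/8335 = 17/1667 = 0.01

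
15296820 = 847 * 18060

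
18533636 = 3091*5996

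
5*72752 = 363760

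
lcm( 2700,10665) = 213300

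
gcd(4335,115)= 5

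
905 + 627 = 1532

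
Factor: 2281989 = 3^1*107^1*7109^1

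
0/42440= 0 = 0.00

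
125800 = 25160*5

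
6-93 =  - 87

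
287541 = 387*743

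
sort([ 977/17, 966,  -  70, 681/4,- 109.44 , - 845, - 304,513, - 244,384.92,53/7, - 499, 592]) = [ - 845, - 499, - 304, - 244,-109.44, - 70, 53/7,977/17,681/4,384.92,513,  592,966]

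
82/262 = 41/131 =0.31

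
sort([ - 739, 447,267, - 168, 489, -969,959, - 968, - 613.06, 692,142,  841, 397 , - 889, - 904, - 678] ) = [- 969,-968,  -  904,-889, - 739, - 678 , - 613.06, - 168,142, 267,  397, 447, 489,692,841,959]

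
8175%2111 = 1842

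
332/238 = 1 + 47/119 =1.39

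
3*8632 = 25896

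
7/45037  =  7/45037  =  0.00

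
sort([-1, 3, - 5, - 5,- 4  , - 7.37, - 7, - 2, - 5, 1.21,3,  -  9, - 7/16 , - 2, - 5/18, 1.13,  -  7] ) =[ - 9, - 7.37, - 7,-7, - 5,-5,- 5 , - 4 , -2, - 2, - 1 , - 7/16, - 5/18, 1.13, 1.21,  3,3 ]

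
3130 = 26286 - 23156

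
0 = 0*9216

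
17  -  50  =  - 33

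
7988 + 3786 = 11774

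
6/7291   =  6/7291 =0.00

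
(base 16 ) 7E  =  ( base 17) 77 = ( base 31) 42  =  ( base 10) 126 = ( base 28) 4e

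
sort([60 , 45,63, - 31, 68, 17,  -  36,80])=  [ - 36, -31,17,45, 60, 63, 68,80] 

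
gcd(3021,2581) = 1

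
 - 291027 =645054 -936081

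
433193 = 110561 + 322632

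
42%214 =42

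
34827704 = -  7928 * (-4393) 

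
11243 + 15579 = 26822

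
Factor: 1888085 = 5^1 *377617^1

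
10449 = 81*129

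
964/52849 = 964/52849 = 0.02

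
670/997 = 670/997=0.67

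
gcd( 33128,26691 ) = 41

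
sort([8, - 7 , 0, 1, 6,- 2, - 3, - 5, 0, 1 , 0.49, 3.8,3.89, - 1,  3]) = [-7, - 5, - 3, - 2, - 1, 0,  0,0.49,1 , 1 , 3,3.8,3.89,6, 8]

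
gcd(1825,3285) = 365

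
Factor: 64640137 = 17^1*43^1 * 88427^1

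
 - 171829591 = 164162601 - 335992192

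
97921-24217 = 73704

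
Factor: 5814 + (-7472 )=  - 2^1 * 829^1=-1658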